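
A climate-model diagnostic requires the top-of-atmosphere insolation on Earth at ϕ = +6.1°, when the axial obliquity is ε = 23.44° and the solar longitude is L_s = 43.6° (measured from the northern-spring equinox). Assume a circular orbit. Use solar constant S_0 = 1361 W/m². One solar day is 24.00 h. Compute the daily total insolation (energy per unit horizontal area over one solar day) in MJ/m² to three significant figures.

37.5 MJ/m²

Solar declination: sin δ = sin ε · sin L_s = sin 23.44° × sin 43.6° = 0.27432, so δ = +15.922°.
cos h₀ = −tan(+6.1°) tan(+15.922°) = -0.0305, h₀ = 1.6013 rad.
Bracket: h₀ sin ϕ sin δ + cos ϕ cos δ sin h₀ = 1.6013×0.10626×0.27432 + 0.99434×0.96164×0.99954 = 0.046677 + 0.955757 = 1.002434.
Q̄ = (S_0/π) × [bracket] = (1361/π) × 1.002434 = 434.27 W/m².
Daily total = Q̄ × 24.00 h × 3600 s/h = 434.27 × 24.00 × 3600 / 10⁶ = 37.52 MJ/m².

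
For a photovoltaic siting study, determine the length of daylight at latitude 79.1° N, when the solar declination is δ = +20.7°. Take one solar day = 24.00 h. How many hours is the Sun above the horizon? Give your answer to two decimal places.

24.00 h

Sunrise equation: cos h₀ = −tan ϕ · tan δ = -1.9622 ≤ −1, so the Sun never sets (polar day) and h₀ = π.
Daylight = 2h₀/(2π) × 24.00 h = (3.1416/π) × 24.00 = 24.00 h.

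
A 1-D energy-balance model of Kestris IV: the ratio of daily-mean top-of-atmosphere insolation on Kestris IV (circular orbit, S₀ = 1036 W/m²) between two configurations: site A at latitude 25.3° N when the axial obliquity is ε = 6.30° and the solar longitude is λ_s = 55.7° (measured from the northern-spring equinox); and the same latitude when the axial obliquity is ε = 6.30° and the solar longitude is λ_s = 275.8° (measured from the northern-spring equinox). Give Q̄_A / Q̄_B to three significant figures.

Q̄_A / Q̄_B ≈ 1.16

— Configuration A (φ=+25.3°):
Solar declination: sin δ = sin ε · sin λ_s = sin 6.30° × sin 55.7° = 0.09065, so δ = +5.201°.
cos H₀ = −tan(+25.3°) tan(+5.201°) = -0.0430, H₀ = 1.6138 rad.
Bracket: H₀ sin φ sin δ + cos φ cos δ sin H₀ = 1.6138×0.42736×0.09065 + 0.90408×0.99588×0.99907 = 0.062519 + 0.899518 = 0.962037.
Q̄ = (S₀/π) × [bracket] = (1036/π) × 0.962037 = 317.25 W/m².
— Configuration B (φ=+25.3°):
Solar declination: sin δ = sin ε · sin λ_s = sin 6.30° × sin 275.8° = -0.10917, so δ = -6.268°.
cos H₀ = −tan(+25.3°) tan(-6.268°) = 0.0519, H₀ = 1.5189 rad.
Bracket: H₀ sin φ sin δ + cos φ cos δ sin H₀ = 1.5189×0.42736×-0.10917 + 0.90408×0.99402×0.99865 = -0.070864 + 0.897460 = 0.826596.
Q̄ = (S₀/π) × [bracket] = (1036/π) × 0.826596 = 272.59 W/m².
Ratio Q̄_A / Q̄_B = 317.25 / 272.59 = 1.164.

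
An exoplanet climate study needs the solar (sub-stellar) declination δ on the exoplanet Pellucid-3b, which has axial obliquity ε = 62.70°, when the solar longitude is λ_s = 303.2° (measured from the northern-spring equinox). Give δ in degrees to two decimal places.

sin δ = sin ε · sin λ_s = sin 62.70° × sin 303.2° = -0.743563.
δ = arcsin(-0.743563) = -48.04°.

δ = -48.04°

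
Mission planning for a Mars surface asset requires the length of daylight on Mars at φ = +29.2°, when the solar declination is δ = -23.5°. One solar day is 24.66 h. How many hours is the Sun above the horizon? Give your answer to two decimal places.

10.40 h

cos H₀ = −tan φ · tan δ = −tan(+29.2°) × tan(-23.500°) = 0.2430, so H₀ = 1.3253 rad = 75.94°.
Daylight = 2H₀/(2π) × 24.66 h = (1.3253/π) × 24.66 = 10.40 h.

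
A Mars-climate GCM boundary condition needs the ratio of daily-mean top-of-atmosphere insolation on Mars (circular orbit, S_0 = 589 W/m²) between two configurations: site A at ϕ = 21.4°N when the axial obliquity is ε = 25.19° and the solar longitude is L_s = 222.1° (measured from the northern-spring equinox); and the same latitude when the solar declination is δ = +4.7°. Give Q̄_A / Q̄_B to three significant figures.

Q̄_A / Q̄_B ≈ 0.753

— Configuration A (ϕ=+21.4°):
Solar declination: sin δ = sin ε · sin L_s = sin 25.19° × sin 222.1° = -0.28535, so δ = -16.580°.
cos h₀ = −tan(+21.4°) tan(-16.580°) = 0.1167, h₀ = 1.4539 rad.
Bracket: h₀ sin ϕ sin δ + cos ϕ cos δ sin h₀ = 1.4539×0.36488×-0.28535 + 0.93106×0.95842×0.99317 = -0.151378 + 0.886252 = 0.734874.
Q̄ = (S_0/π) × [bracket] = (589/π) × 0.734874 = 137.78 W/m².
— Configuration B (ϕ=+21.4°):
cos h₀ = −tan(+21.4°) tan(+4.700°) = -0.0322, h₀ = 1.6030 rad.
Bracket: h₀ sin ϕ sin δ + cos ϕ cos δ sin h₀ = 1.6030×0.36488×0.08194 + 0.93106×0.99664×0.99948 = 0.047927 + 0.927449 = 0.975376.
Q̄ = (S_0/π) × [bracket] = (589/π) × 0.975376 = 182.87 W/m².
Ratio Q̄_A / Q̄_B = 137.78 / 182.87 = 0.7534.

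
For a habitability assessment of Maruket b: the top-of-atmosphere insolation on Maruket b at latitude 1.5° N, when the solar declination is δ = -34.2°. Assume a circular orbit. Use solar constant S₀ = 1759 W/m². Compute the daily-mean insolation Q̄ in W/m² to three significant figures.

Q̄ ≈ 450 W/m²

cos H₀ = −tan(+1.5°) tan(-34.200°) = 0.0178, H₀ = 1.5530 rad.
Bracket: H₀ sin φ sin δ + cos φ cos δ sin H₀ = 1.5530×0.02618×-0.56208 + 0.99966×0.82708×0.99984 = -0.022853 + 0.826667 = 0.803814.
Q̄ = (S₀/π) × [bracket] = (1759/π) × 0.803814 = 450.1 W/m².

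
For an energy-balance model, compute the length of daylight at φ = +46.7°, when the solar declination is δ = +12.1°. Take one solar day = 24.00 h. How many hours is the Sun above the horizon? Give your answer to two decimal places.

cos H₀ = −tan φ · tan δ = −tan(+46.7°) × tan(+12.100°) = -0.2275, so H₀ = 1.8003 rad = 103.15°.
Daylight = 2H₀/(2π) × 24.00 h = (1.8003/π) × 24.00 = 13.75 h.

13.75 h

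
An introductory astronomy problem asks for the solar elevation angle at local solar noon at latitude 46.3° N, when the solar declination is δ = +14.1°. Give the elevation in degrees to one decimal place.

At local noon the hour angle is zero, so the zenith angle equals |φ − δ| = |+46.3° − (+14.100°)| = 32.200°.
Elevation = 90° − 32.200° = 57.8°.

57.8°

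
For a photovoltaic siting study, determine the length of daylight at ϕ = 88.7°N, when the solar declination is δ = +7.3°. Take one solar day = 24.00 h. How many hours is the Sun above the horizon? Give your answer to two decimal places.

24.00 h

Sunrise equation: cos h₀ = −tan ϕ · tan δ = -5.6450 ≤ −1, so the Sun never sets (polar day) and h₀ = π.
Daylight = 2h₀/(2π) × 24.00 h = (3.1416/π) × 24.00 = 24.00 h.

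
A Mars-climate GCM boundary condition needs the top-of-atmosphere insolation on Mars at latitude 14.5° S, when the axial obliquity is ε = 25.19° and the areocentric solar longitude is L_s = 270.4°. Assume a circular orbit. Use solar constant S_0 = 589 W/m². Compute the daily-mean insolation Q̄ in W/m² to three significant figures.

sin δ = sin 25.19° × sin 270.4° = -0.42561, so δ = -25.189°.
cos h₀ = −tan(-14.5°) tan(-25.189°) = -0.1216, h₀ = 1.6927 rad.
Bracket: h₀ sin ϕ sin δ + cos ϕ cos δ sin h₀ = 1.6927×-0.25038×-0.42561 + 0.96815×0.90491×0.99257 = 0.180381 + 0.869579 = 1.049960.
Q̄ = (S_0/π) × [bracket] = (589/π) × 1.049960 = 196.9 W/m².

Q̄ ≈ 197 W/m²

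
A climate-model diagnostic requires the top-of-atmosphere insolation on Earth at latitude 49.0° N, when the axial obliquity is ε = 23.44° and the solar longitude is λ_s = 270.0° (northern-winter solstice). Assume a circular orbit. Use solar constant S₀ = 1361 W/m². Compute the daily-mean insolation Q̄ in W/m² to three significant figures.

Q̄ ≈ 89.6 W/m²

Solar declination: sin δ = sin ε · sin λ_s = sin 23.44° × sin 270.0° = -0.39779, so δ = -23.440°.
cos H₀ = −tan(+49.0°) tan(-23.440°) = 0.4988, H₀ = 1.0486 rad.
Bracket: H₀ sin φ sin δ + cos φ cos δ sin H₀ = 1.0486×0.75471×-0.39779 + 0.65606×0.91748×0.86674 = -0.314807 + 0.521710 = 0.206903.
Q̄ = (S₀/π) × [bracket] = (1361/π) × 0.206903 = 89.63 W/m².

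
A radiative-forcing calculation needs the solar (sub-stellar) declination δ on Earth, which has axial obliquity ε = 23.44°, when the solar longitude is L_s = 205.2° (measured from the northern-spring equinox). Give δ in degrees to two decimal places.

sin δ = sin ε · sin L_s = sin 23.44° × sin 205.2° = -0.169370.
δ = arcsin(-0.169370) = -9.75°.

δ = -9.75°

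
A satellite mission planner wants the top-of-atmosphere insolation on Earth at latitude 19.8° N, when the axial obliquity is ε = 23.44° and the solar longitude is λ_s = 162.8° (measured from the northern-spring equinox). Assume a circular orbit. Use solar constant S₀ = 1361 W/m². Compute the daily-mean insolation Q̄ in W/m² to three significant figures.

Solar declination: sin δ = sin ε · sin λ_s = sin 23.44° × sin 162.8° = 0.11763, so δ = +6.755°.
cos H₀ = −tan(+19.8°) tan(+6.755°) = -0.0426, H₀ = 1.6135 rad.
Bracket: H₀ sin φ sin δ + cos φ cos δ sin H₀ = 1.6135×0.33874×0.11763 + 0.94088×0.99306×0.99909 = 0.064291 + 0.933500 = 0.997791.
Q̄ = (S₀/π) × [bracket] = (1361/π) × 0.997791 = 432.3 W/m².

Q̄ ≈ 432 W/m²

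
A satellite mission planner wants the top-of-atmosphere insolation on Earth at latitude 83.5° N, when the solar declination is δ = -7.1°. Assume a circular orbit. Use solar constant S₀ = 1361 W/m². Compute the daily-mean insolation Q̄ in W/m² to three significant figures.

cos H₀ = −tan(+83.5°) tan(-7.100°) = 1.0932 ≥ 1 ⇒ polar night, H₀ = 0 and Q̄ = 0.

Q̄ ≈ 0.00 W/m²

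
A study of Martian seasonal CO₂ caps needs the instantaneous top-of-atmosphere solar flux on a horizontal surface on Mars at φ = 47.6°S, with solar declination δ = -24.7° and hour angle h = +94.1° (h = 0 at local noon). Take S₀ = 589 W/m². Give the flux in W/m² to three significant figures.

156 W/m²

cos θ_z = sin φ sin δ + cos φ cos δ cos h = 0.308576 + -0.043800 = 0.264776.
Flux = S₀ · cos θ_z = 589 × 0.264776 = 156.0 W/m².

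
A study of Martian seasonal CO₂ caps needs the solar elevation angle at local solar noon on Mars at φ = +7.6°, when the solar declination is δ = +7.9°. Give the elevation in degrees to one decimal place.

89.7°

At local noon the hour angle is zero, so the zenith angle equals |φ − δ| = |+7.6° − (+7.900°)| = 0.300°.
Elevation = 90° − 0.300° = 89.7°.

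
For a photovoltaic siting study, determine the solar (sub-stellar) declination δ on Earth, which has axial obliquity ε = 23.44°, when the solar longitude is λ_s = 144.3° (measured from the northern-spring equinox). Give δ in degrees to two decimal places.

δ = +13.42°

sin δ = sin ε · sin λ_s = sin 23.44° × sin 144.3° = 0.232126.
δ = arcsin(0.232126) = +13.42°.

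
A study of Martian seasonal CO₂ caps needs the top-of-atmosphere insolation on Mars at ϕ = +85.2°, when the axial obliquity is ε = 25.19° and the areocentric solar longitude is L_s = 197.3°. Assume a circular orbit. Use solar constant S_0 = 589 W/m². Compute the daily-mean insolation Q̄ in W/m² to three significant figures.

sin δ = sin 25.19° × sin 197.3° = -0.12657, so δ = -7.271°.
cos h₀ = −tan(+85.2°) tan(-7.271°) = 1.5195 ≥ 1 ⇒ polar night, h₀ = 0 and Q̄ = 0.

Q̄ ≈ 0.00 W/m²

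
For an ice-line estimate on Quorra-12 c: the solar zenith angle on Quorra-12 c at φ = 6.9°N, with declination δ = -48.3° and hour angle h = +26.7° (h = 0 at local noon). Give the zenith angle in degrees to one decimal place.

θ_z = 60.0°

cos θ_z = sin φ sin δ + cos φ cos δ cos h = -0.089699 + 0.589993 = 0.500294.
θ_z = arccos(0.500294) = 60.0°.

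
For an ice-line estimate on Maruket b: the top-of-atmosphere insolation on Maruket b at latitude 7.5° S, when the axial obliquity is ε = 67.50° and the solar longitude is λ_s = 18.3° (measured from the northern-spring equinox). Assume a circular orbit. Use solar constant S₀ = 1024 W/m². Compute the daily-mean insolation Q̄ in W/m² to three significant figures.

Q̄ ≈ 290 W/m²

Solar declination: sin δ = sin ε · sin λ_s = sin 67.50° × sin 18.3° = 0.29009, so δ = +16.863°.
cos H₀ = −tan(-7.5°) tan(+16.863°) = 0.0399, H₀ = 1.5309 rad.
Bracket: H₀ sin φ sin δ + cos φ cos δ sin H₀ = 1.5309×-0.13053×0.29009 + 0.99144×0.95700×0.99920 = -0.057968 + 0.948049 = 0.890081.
Q̄ = (S₀/π) × [bracket] = (1024/π) × 0.890081 = 290.1 W/m².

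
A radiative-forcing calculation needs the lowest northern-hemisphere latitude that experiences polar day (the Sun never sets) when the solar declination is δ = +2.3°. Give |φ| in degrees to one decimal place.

Polar day requires cos H₀ = −tan φ tan δ ≤ −1, i.e. tan φ tan δ ≥ 1.
The boundary is |tan φ| · |tan δ| = 1, so |φ| = 90° − |δ| = 90° − 2.3° = 87.7° in the northern hemisphere.

|φ| = 87.7°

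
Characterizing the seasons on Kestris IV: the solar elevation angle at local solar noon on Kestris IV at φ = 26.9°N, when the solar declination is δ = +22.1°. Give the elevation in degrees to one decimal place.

85.2°

At local noon the hour angle is zero, so the zenith angle equals |φ − δ| = |+26.9° − (+22.100°)| = 4.800°.
Elevation = 90° − 4.800° = 85.2°.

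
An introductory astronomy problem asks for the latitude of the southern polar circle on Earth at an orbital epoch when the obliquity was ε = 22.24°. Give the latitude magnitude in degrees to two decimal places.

The polar circle is the lowest latitude that experiences at least one full rotation of continuous darkness at the northern-summer solstice; it lies at |φ| = 90° − ε = 90° − 22.24° = 67.76°.

67.76°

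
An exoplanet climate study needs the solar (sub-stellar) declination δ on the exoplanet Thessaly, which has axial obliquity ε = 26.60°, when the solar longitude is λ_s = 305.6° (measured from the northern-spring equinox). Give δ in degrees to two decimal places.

δ = -21.35°

sin δ = sin ε · sin λ_s = sin 26.60° × sin 305.6° = -0.364073.
δ = arcsin(-0.364073) = -21.35°.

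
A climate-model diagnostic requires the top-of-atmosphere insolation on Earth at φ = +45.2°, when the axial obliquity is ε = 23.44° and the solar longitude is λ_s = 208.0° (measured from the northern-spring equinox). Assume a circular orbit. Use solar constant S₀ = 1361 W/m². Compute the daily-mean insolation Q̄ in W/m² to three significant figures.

Q̄ ≈ 215 W/m²

Solar declination: sin δ = sin ε · sin λ_s = sin 23.44° × sin 208.0° = -0.18675, so δ = -10.763°.
cos H₀ = −tan(+45.2°) tan(-10.763°) = 0.1914, H₀ = 1.3782 rad.
Bracket: H₀ sin φ sin δ + cos φ cos δ sin H₀ = 1.3782×0.70957×-0.18675 + 0.70463×0.98241×0.98151 = -0.182628 + 0.679436 = 0.496808.
Q̄ = (S₀/π) × [bracket] = (1361/π) × 0.496808 = 215.2 W/m².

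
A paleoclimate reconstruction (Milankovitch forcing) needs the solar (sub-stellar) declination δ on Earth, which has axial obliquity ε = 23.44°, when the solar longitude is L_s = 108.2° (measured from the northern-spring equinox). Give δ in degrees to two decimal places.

δ = +22.20°

sin δ = sin ε · sin L_s = sin 23.44° × sin 108.2° = 0.377888.
δ = arcsin(0.377888) = +22.20°.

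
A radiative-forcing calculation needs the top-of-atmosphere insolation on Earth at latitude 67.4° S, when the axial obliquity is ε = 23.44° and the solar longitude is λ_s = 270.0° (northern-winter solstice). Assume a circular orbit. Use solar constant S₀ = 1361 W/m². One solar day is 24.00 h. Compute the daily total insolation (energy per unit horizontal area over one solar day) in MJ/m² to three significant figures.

43.2 MJ/m²

Solar declination: sin δ = sin ε · sin λ_s = sin 23.44° × sin 270.0° = -0.39779, so δ = -23.440°.
cos H₀ = −tan(-67.4°) tan(-23.440°) = -1.0416 ≤ −1 ⇒ polar day, H₀ = π.
Bracket: H₀ sin φ sin δ + cos φ cos δ sin H₀ = 3.1416×-0.92321×-0.39779 + 0.38430×0.91748×0.00000 = 1.153733 + 0.000000 = 1.153733.
Q̄ = (S₀/π) × [bracket] = (1361/π) × 1.153733 = 499.82 W/m².
Daily total = Q̄ × 24.00 h × 3600 s/h = 499.82 × 24.00 × 3600 / 10⁶ = 43.18 MJ/m².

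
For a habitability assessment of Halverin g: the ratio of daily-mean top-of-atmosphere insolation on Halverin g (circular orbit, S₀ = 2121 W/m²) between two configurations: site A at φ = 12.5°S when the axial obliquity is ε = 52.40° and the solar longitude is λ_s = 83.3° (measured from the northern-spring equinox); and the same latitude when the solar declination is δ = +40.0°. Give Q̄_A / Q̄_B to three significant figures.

Q̄_A / Q̄_B ≈ 0.662

— Configuration A (φ=-12.5°):
Solar declination: sin δ = sin ε · sin λ_s = sin 52.40° × sin 83.3° = 0.78688, so δ = +51.895°.
cos H₀ = −tan(-12.5°) tan(+51.895°) = 0.2827, H₀ = 1.2842 rad.
Bracket: H₀ sin φ sin δ + cos φ cos δ sin H₀ = 1.2842×-0.21644×0.78688 + 0.97630×0.61711×0.95921 = -0.218715 + 0.577909 = 0.359194.
Q̄ = (S₀/π) × [bracket] = (2121/π) × 0.359194 = 242.50 W/m².
— Configuration B (φ=-12.5°):
cos H₀ = −tan(-12.5°) tan(+40.000°) = 0.1860, H₀ = 1.3837 rad.
Bracket: H₀ sin φ sin δ + cos φ cos δ sin H₀ = 1.3837×-0.21644×0.64279 + 0.97630×0.76604×0.98255 = -0.192508 + 0.734834 = 0.542326.
Q̄ = (S₀/π) × [bracket] = (2121/π) × 0.542326 = 366.14 W/m².
Ratio Q̄_A / Q̄_B = 242.50 / 366.14 = 0.6623.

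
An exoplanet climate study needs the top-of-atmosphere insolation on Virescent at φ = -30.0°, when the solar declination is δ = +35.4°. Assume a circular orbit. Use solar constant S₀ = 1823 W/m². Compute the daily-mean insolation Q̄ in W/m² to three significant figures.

Q̄ ≈ 181 W/m²

cos H₀ = −tan(-30.0°) tan(+35.400°) = 0.4103, H₀ = 1.1480 rad.
Bracket: H₀ sin φ sin δ + cos φ cos δ sin H₀ = 1.1480×-0.50000×0.57928 + 0.86603×0.81513×0.91195 = -0.332507 + 0.643770 = 0.311263.
Q̄ = (S₀/π) × [bracket] = (1823/π) × 0.311263 = 180.6 W/m².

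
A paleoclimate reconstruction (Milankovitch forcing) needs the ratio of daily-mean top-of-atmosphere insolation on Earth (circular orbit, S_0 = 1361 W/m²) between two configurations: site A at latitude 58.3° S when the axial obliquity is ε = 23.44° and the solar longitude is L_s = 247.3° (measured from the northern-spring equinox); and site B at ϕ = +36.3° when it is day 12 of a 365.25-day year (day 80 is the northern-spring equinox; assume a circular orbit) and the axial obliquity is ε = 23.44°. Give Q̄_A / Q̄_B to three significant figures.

Q̄_A / Q̄_B ≈ 2.46

— Configuration A (ϕ=-58.3°):
Solar declination: sin δ = sin ε · sin L_s = sin 23.44° × sin 247.3° = -0.36698, so δ = -21.529°.
cos h₀ = −tan(-58.3°) tan(-21.529°) = -0.6387, h₀ = 2.2637 rad.
Bracket: h₀ sin ϕ sin δ + cos ϕ cos δ sin h₀ = 2.2637×-0.85081×-0.36698 + 0.52547×0.93023×0.76942 = 0.706796 + 0.376099 = 1.082895.
Q̄ = (S_0/π) × [bracket] = (1361/π) × 1.082895 = 469.13 W/m².
— Configuration B (ϕ=+36.3°):
Solar longitude: L_s = 360° × (12 − 80)/365.25 = -67.023°, i.e. -67.023° + 360° = 292.977°.
sin δ = sin 23.44° × sin 292.977° = -0.36623, so δ = -21.483°.
cos h₀ = −tan(+36.3°) tan(-21.483°) = 0.2891, h₀ = 1.2775 rad.
Bracket: h₀ sin ϕ sin δ + cos ϕ cos δ sin h₀ = 1.2775×0.59201×-0.36623 + 0.80593×0.93053×0.95730 = -0.276977 + 0.717920 = 0.440943.
Q̄ = (S_0/π) × [bracket] = (1361/π) × 0.440943 = 191.03 W/m².
Ratio Q̄_A / Q̄_B = 469.13 / 191.03 = 2.456.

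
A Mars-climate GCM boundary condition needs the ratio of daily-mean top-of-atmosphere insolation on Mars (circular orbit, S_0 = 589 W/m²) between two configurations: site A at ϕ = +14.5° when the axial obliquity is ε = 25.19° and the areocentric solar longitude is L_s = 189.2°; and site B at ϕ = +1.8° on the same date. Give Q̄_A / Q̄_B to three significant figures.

— Configuration A (ϕ=+14.5°):
sin δ = sin 25.19° × sin 189.2° = -0.06805, so δ = -3.902°.
cos h₀ = −tan(+14.5°) tan(-3.902°) = 0.0176, h₀ = 1.5532 rad.
Bracket: h₀ sin ϕ sin δ + cos ϕ cos δ sin h₀ = 1.5532×0.25038×-0.06805 + 0.96815×0.99768×0.99984 = -0.026464 + 0.965749 = 0.939285.
Q̄ = (S_0/π) × [bracket] = (589/π) × 0.939285 = 176.10 W/m².
— Configuration B (ϕ=+1.8°):
cos h₀ = −tan(+1.8°) tan(-3.902°) = 0.0021, h₀ = 1.5687 rad.
Bracket: h₀ sin ϕ sin δ + cos ϕ cos δ sin h₀ = 1.5687×0.03141×-0.06805 + 0.99951×0.99768×1.00000 = -0.003353 + 0.997191 = 0.993838.
Q̄ = (S_0/π) × [bracket] = (589/π) × 0.993838 = 186.33 W/m².
Ratio Q̄_A / Q̄_B = 176.10 / 186.33 = 0.9451.

Q̄_A / Q̄_B ≈ 0.945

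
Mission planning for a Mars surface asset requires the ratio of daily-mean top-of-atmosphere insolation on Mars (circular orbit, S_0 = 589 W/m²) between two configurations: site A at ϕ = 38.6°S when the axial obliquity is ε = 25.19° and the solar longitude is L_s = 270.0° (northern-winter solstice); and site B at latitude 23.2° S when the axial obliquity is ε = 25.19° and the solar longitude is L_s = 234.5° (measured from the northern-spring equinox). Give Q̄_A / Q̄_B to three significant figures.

— Configuration A (ϕ=-38.6°):
Solar declination: sin δ = sin ε · sin L_s = sin 25.19° × sin 270.0° = -0.42562, so δ = -25.190°.
cos h₀ = −tan(-38.6°) tan(-25.190°) = -0.3755, h₀ = 1.9557 rad.
Bracket: h₀ sin ϕ sin δ + cos ϕ cos δ sin h₀ = 1.9557×-0.62388×-0.42562 + 0.78152×0.90490×0.92683 = 0.519308 + 0.655452 = 1.174760.
Q̄ = (S_0/π) × [bracket] = (589/π) × 1.174760 = 220.25 W/m².
— Configuration B (ϕ=-23.2°):
Solar declination: sin δ = sin ε · sin L_s = sin 25.19° × sin 234.5° = -0.34650, so δ = -20.274°.
cos h₀ = −tan(-23.2°) tan(-20.274°) = -0.1583, h₀ = 1.7298 rad.
Bracket: h₀ sin ϕ sin δ + cos ϕ cos δ sin h₀ = 1.7298×-0.39394×-0.34650 + 0.91914×0.93805×0.98739 = 0.236118 + 0.851327 = 1.087445.
Q̄ = (S_0/π) × [bracket] = (589/π) × 1.087445 = 203.88 W/m².
Ratio Q̄_A / Q̄_B = 220.25 / 203.88 = 1.080.

Q̄_A / Q̄_B ≈ 1.08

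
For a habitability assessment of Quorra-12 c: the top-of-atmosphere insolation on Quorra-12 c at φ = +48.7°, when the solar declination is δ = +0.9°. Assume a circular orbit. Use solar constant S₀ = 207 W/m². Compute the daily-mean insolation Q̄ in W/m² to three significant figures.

Q̄ ≈ 44.7 W/m²

cos H₀ = −tan(+48.7°) tan(+0.900°) = -0.0179, H₀ = 1.5887 rad.
Bracket: H₀ sin φ sin δ + cos φ cos δ sin H₀ = 1.5887×0.75126×0.01571 + 0.66000×0.99988×0.99984 = 0.018750 + 0.659815 = 0.678565.
Q̄ = (S₀/π) × [bracket] = (207/π) × 0.678565 = 44.71 W/m².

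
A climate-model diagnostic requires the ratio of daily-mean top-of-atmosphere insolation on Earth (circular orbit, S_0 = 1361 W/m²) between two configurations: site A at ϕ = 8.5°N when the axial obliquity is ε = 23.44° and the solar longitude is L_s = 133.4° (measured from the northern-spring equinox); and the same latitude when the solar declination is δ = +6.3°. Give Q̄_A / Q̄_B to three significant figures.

— Configuration A (ϕ=+8.5°):
Solar declination: sin δ = sin ε · sin L_s = sin 23.44° × sin 133.4° = 0.28902, so δ = +16.799°.
cos h₀ = −tan(+8.5°) tan(+16.799°) = -0.0451, h₀ = 1.6159 rad.
Bracket: h₀ sin ϕ sin δ + cos ϕ cos δ sin h₀ = 1.6159×0.14781×0.28902 + 0.98902×0.95732×0.99898 = 0.069031 + 0.945843 = 1.014874.
Q̄ = (S_0/π) × [bracket] = (1361/π) × 1.014874 = 439.66 W/m².
— Configuration B (ϕ=+8.5°):
cos h₀ = −tan(+8.5°) tan(+6.300°) = -0.0165, h₀ = 1.5873 rad.
Bracket: h₀ sin ϕ sin δ + cos ϕ cos δ sin h₀ = 1.5873×0.14781×0.10973 + 0.98902×0.99396×0.99986 = 0.025745 + 0.982909 = 1.008654.
Q̄ = (S_0/π) × [bracket] = (1361/π) × 1.008654 = 436.97 W/m².
Ratio Q̄_A / Q̄_B = 439.66 / 436.97 = 1.006.

Q̄_A / Q̄_B ≈ 1.01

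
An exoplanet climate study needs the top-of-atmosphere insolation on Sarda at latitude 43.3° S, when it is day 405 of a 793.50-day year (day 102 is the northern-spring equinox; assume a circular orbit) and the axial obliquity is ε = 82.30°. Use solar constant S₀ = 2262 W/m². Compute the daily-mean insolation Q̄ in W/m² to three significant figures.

Q̄ ≈ 21.4 W/m²

Solar longitude: λ_s = 360° × (405 − 102)/793.50 = 137.467°.
sin δ = sin 82.30° × sin 137.467° = 0.66992, so δ = +42.061°.
cos H₀ = −tan(-43.3°) tan(+42.061°) = 0.8503, H₀ = 0.5542 rad.
Bracket: H₀ sin φ sin δ + cos φ cos δ sin H₀ = 0.5542×-0.68582×0.66992 + 0.72777×0.74243×0.52628 = -0.254624 + 0.284359 = 0.029735.
Q̄ = (S₀/π) × [bracket] = (2262/π) × 0.029735 = 21.41 W/m².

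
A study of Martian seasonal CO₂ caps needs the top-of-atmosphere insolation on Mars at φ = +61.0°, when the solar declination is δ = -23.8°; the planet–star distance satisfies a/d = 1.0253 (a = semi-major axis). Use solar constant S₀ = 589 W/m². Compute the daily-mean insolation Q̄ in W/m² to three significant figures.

cos H₀ = −tan(+61.0°) tan(-23.800°) = 0.7957, H₀ = 0.6507 rad.
Bracket: H₀ sin φ sin δ + cos φ cos δ sin H₀ = 0.6507×0.87462×-0.40355 + 0.48481×0.91496×0.60572 = -0.229666 + 0.268686 = 0.039020.
Inverse-square distance factor (a/d)² = 1.0253² = 1.051240.
Q̄ = (S₀/π) × 1.051240 × [bracket] = (589/π) × 1.051240 × 0.039020 = 7.690 W/m².

Q̄ ≈ 7.69 W/m²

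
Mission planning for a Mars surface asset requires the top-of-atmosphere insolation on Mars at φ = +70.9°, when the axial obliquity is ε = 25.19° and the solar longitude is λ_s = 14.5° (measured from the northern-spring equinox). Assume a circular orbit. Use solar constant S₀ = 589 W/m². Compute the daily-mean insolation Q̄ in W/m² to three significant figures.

Q̄ ≈ 93.6 W/m²

Solar declination: sin δ = sin ε · sin λ_s = sin 25.19° × sin 14.5° = 0.10657, so δ = +6.117°.
cos H₀ = −tan(+70.9°) tan(+6.117°) = -0.3095, H₀ = 1.8855 rad.
Bracket: H₀ sin φ sin δ + cos φ cos δ sin H₀ = 1.8855×0.94495×0.10657 + 0.32722×0.99431×0.95090 = 0.189876 + 0.309383 = 0.499259.
Q̄ = (S₀/π) × [bracket] = (589/π) × 0.499259 = 93.60 W/m².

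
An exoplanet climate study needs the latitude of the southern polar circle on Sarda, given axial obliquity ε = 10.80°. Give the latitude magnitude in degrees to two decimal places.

The polar circle is the lowest latitude that experiences at least one full rotation of continuous darkness at the northern-summer solstice; it lies at |φ| = 90° − ε = 90° − 10.80° = 79.20°.

79.20°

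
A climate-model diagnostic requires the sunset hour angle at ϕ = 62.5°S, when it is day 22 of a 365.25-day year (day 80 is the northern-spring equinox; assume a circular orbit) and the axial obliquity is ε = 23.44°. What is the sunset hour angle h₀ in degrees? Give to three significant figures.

Solar longitude: L_s = 360° × (22 − 80)/365.25 = -57.166°, i.e. -57.166° + 360° = 302.834°.
sin δ = sin 23.44° × sin 302.834° = -0.33424, so δ = -19.526°.
cos h₀ = −tan ϕ · tan δ = −tan(-62.5°) × tan(-19.526°) = -0.6813, so h₀ = 2.3203 rad = 132.94°.

h₀ = 133°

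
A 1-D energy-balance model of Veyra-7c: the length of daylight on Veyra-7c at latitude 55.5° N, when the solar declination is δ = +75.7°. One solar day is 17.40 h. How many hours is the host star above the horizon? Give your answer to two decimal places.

Sunrise equation: cos h₀ = −tan ϕ · tan δ = -5.7082 ≤ −1, so the host star never sets (polar day) and h₀ = π.
Daylight = 2h₀/(2π) × 17.40 h = (3.1416/π) × 17.40 = 17.40 h.

17.40 h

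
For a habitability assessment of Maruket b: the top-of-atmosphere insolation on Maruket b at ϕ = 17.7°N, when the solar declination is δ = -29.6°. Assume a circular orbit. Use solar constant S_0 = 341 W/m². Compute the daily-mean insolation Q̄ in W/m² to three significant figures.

Q̄ ≈ 65.8 W/m²

cos h₀ = −tan(+17.7°) tan(-29.600°) = 0.1813, h₀ = 1.3885 rad.
Bracket: h₀ sin ϕ sin δ + cos ϕ cos δ sin h₀ = 1.3885×0.30403×-0.49394 + 0.95266×0.86949×0.98343 = -0.208515 + 0.814603 = 0.606088.
Q̄ = (S_0/π) × [bracket] = (341/π) × 0.606088 = 65.79 W/m².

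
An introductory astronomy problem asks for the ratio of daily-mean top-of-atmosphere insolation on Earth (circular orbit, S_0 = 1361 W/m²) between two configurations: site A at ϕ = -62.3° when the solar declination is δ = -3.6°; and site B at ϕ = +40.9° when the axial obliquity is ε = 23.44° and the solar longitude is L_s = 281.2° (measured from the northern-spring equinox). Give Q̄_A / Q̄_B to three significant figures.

Q̄_A / Q̄_B ≈ 1.62

— Configuration A (ϕ=-62.3°):
cos h₀ = −tan(-62.3°) tan(-3.600°) = -0.1198, h₀ = 1.6909 rad.
Bracket: h₀ sin ϕ sin δ + cos ϕ cos δ sin h₀ = 1.6909×-0.88539×-0.06279 + 0.46484×0.99803×0.99279 = 0.094003 + 0.460579 = 0.554582.
Q̄ = (S_0/π) × [bracket] = (1361/π) × 0.554582 = 240.26 W/m².
— Configuration B (ϕ=+40.9°):
Solar declination: sin δ = sin ε · sin L_s = sin 23.44° × sin 281.2° = -0.39021, so δ = -22.968°.
cos h₀ = −tan(+40.9°) tan(-22.968°) = 0.3671, h₀ = 1.1949 rad.
Bracket: h₀ sin ϕ sin δ + cos ϕ cos δ sin h₀ = 1.1949×0.65474×-0.39021 + 0.75585×0.92072×0.93018 = -0.305280 + 0.647337 = 0.342057.
Q̄ = (S_0/π) × [bracket] = (1361/π) × 0.342057 = 148.19 W/m².
Ratio Q̄_A / Q̄_B = 240.26 / 148.19 = 1.621.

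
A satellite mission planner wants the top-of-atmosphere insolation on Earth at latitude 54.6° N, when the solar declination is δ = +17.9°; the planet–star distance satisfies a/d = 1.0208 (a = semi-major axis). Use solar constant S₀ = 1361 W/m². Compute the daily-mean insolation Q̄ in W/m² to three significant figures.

cos H₀ = −tan(+54.6°) tan(+17.900°) = -0.4545, H₀ = 2.0426 rad.
Bracket: H₀ sin φ sin δ + cos φ cos δ sin H₀ = 2.0426×0.81513×0.30736 + 0.57928×0.95159×0.89075 = 0.511750 + 0.491014 = 1.002764.
Inverse-square distance factor (a/d)² = 1.0208² = 1.042033.
Q̄ = (S₀/π) × 1.042033 × [bracket] = (1361/π) × 1.042033 × 1.002764 = 452.7 W/m².

Q̄ ≈ 453 W/m²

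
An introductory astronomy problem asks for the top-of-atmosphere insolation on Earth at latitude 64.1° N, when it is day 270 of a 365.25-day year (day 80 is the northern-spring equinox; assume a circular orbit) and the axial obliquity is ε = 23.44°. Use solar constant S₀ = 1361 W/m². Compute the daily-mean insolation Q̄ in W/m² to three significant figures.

Q̄ ≈ 159 W/m²

Solar longitude: λ_s = 360° × (270 − 80)/365.25 = 187.269°.
sin δ = sin 23.44° × sin 187.269° = -0.05033, so δ = -2.885°.
cos H₀ = −tan(+64.1°) tan(-2.885°) = 0.1038, H₀ = 1.4668 rad.
Bracket: H₀ sin φ sin δ + cos φ cos δ sin H₀ = 1.4668×0.89956×-0.05033 + 0.43680×0.99873×0.99460 = -0.066409 + 0.433890 = 0.367481.
Q̄ = (S₀/π) × [bracket] = (1361/π) × 0.367481 = 159.2 W/m².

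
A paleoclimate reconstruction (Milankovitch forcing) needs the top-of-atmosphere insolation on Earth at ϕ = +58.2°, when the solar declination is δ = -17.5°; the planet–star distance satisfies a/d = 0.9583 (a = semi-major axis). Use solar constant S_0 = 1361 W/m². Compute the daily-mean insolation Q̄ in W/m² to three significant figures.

cos h₀ = −tan(+58.2°) tan(-17.500°) = 0.5085, h₀ = 1.0373 rad.
Bracket: h₀ sin ϕ sin δ + cos ϕ cos δ sin h₀ = 1.0373×0.84989×-0.30071 + 0.52696×0.95372×0.86105 = -0.265103 + 0.432740 = 0.167637.
Inverse-square distance factor (a/d)² = 0.9583² = 0.918339.
Q̄ = (S_0/π) × 0.918339 × [bracket] = (1361/π) × 0.918339 × 0.167637 = 66.69 W/m².

Q̄ ≈ 66.7 W/m²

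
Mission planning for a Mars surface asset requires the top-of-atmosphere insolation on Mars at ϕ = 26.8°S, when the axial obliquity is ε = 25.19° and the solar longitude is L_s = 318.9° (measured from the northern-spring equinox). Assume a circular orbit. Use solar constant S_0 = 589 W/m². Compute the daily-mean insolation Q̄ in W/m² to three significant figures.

Q̄ ≈ 200 W/m²

Solar declination: sin δ = sin ε · sin L_s = sin 25.19° × sin 318.9° = -0.27979, so δ = -16.248°.
cos h₀ = −tan(-26.8°) tan(-16.248°) = -0.1472, h₀ = 1.7185 rad.
Bracket: h₀ sin ϕ sin δ + cos ϕ cos δ sin h₀ = 1.7185×-0.45088×-0.27979 + 0.89259×0.96006×0.98910 = 0.216792 + 0.847599 = 1.064391.
Q̄ = (S_0/π) × [bracket] = (589/π) × 1.064391 = 199.6 W/m².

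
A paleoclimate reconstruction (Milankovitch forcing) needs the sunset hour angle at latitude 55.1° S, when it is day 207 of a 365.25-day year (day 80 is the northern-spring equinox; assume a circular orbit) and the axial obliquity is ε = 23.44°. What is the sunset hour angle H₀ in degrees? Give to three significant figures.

H₀ = 60.5°

Solar longitude: λ_s = 360° × (207 − 80)/365.25 = 125.175°.
sin δ = sin 23.44° × sin 125.175° = 0.32515, so δ = +18.975°.
cos H₀ = −tan φ · tan δ = −tan(-55.1°) × tan(+18.975°) = 0.4929, so H₀ = 1.0554 rad = 60.47°.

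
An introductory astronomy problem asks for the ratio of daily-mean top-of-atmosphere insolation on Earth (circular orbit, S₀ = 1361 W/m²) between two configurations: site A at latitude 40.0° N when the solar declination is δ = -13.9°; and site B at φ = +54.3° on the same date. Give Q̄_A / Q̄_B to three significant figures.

— Configuration A (φ=+40.0°):
cos H₀ = −tan(+40.0°) tan(-13.900°) = 0.2077, H₀ = 1.3616 rad.
Bracket: H₀ sin φ sin δ + cos φ cos δ sin H₀ = 1.3616×0.64279×-0.24023 + 0.76604×0.97072×0.97820 = -0.210255 + 0.727400 = 0.517145.
Q̄ = (S₀/π) × [bracket] = (1361/π) × 0.517145 = 224.04 W/m².
— Configuration B (φ=+54.3°):
cos H₀ = −tan(+54.3°) tan(-13.900°) = 0.3444, H₀ = 1.2192 rad.
Bracket: H₀ sin φ sin δ + cos φ cos δ sin H₀ = 1.2192×0.81208×-0.24023 + 0.58354×0.97072×0.93882 = -0.237849 + 0.531798 = 0.293949.
Q̄ = (S₀/π) × [bracket] = (1361/π) × 0.293949 = 127.34 W/m².
Ratio Q̄_A / Q̄_B = 224.04 / 127.34 = 1.759.

Q̄_A / Q̄_B ≈ 1.76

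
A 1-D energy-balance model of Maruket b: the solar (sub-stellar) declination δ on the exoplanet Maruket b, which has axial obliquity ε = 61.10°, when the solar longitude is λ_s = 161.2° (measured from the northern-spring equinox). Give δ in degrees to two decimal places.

δ = +16.39°

sin δ = sin ε · sin λ_s = sin 61.10° × sin 161.2° = 0.282132.
δ = arcsin(0.282132) = +16.39°.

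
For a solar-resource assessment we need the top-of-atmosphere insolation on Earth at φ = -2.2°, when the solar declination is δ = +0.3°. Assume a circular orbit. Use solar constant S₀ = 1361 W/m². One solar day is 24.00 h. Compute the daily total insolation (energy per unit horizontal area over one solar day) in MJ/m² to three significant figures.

cos H₀ = −tan(-2.2°) tan(+0.300°) = 0.0002, H₀ = 1.5706 rad.
Bracket: H₀ sin φ sin δ + cos φ cos δ sin H₀ = 1.5706×-0.03839×0.00524 + 0.99926×0.99999×1.00000 = -0.000316 + 0.999250 = 0.998934.
Q̄ = (S₀/π) × [bracket] = (1361/π) × 0.998934 = 432.76 W/m².
Daily total = Q̄ × 24.00 h × 3600 s/h = 432.76 × 24.00 × 3600 / 10⁶ = 37.39 MJ/m².

37.4 MJ/m²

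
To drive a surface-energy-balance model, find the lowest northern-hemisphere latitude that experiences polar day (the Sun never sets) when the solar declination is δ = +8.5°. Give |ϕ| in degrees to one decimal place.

Polar day requires cos h₀ = −tan ϕ tan δ ≤ −1, i.e. tan ϕ tan δ ≥ 1.
The boundary is |tan ϕ| · |tan δ| = 1, so |ϕ| = 90° − |δ| = 90° − 8.5° = 81.5° in the northern hemisphere.

|ϕ| = 81.5°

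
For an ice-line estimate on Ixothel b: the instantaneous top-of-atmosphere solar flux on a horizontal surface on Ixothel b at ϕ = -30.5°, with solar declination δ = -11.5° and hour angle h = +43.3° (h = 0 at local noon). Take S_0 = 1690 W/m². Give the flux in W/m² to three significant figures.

1.21e+03 W/m²

cos θ_z = sin ϕ sin δ + cos ϕ cos δ cos h = 0.101187 + 0.614482 = 0.715669.
Flux = S_0 · cos θ_z = 1690 × 0.715669 = 1209 W/m².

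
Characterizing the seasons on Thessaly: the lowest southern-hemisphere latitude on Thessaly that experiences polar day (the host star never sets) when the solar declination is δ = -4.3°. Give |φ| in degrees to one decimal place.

Polar day requires cos H₀ = −tan φ tan δ ≤ −1, i.e. tan φ tan δ ≥ 1.
The boundary is |tan φ| · |tan δ| = 1, so |φ| = 90° − |δ| = 90° − 4.3° = 85.7° in the southern hemisphere.

|φ| = 85.7°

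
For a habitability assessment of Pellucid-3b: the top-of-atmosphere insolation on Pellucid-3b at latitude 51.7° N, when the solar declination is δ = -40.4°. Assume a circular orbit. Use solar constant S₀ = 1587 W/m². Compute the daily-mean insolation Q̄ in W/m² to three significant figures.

Q̄ ≈ 0.00 W/m²

cos H₀ = −tan(+51.7°) tan(-40.400°) = 1.0776 ≥ 1 ⇒ polar night, H₀ = 0 and Q̄ = 0.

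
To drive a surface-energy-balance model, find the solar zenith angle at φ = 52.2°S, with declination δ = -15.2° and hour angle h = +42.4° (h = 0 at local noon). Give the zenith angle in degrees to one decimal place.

cos θ_z = sin φ sin δ + cos φ cos δ cos h = 0.207170 + 0.436771 = 0.643941.
θ_z = arccos(0.643941) = 49.9°.

θ_z = 49.9°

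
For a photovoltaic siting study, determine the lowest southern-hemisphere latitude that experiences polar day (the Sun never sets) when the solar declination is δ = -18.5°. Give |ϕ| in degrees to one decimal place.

Polar day requires cos h₀ = −tan ϕ tan δ ≤ −1, i.e. tan ϕ tan δ ≥ 1.
The boundary is |tan ϕ| · |tan δ| = 1, so |ϕ| = 90° − |δ| = 90° − 18.5° = 71.5° in the southern hemisphere.

|ϕ| = 71.5°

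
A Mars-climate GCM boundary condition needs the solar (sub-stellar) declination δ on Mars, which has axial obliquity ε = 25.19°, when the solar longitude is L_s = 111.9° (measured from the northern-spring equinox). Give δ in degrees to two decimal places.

sin δ = sin ε · sin L_s = sin 25.19° × sin 111.9° = 0.394907.
δ = arcsin(0.394907) = +23.26°.

δ = +23.26°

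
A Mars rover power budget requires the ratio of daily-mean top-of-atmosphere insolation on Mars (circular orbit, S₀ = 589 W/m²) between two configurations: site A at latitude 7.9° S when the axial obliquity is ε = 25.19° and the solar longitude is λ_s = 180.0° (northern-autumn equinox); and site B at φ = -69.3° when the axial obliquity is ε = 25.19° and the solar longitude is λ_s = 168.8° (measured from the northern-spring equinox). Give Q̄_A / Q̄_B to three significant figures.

Q̄_A / Q̄_B ≈ 4.14

— Configuration A (φ=-7.9°):
Solar declination: sin δ = sin ε · sin λ_s = sin 25.19° × sin 180.0° = 0.00000, so δ = +0.000°.
cos H₀ = −tan(-7.9°) tan(+0.000°) = 0.0000, H₀ = 1.5708 rad.
Bracket: H₀ sin φ sin δ + cos φ cos δ sin H₀ = 1.5708×-0.13744×0.00000 + 0.99051×1.00000×1.00000 = -0.000000 + 0.990510 = 0.990510.
Q̄ = (S₀/π) × [bracket] = (589/π) × 0.990510 = 185.71 W/m².
— Configuration B (φ=-69.3°):
Solar declination: sin δ = sin ε · sin λ_s = sin 25.19° × sin 168.8° = 0.08267, so δ = +4.742°.
cos H₀ = −tan(-69.3°) tan(+4.742°) = 0.2195, H₀ = 1.3495 rad.
Bracket: H₀ sin φ sin δ + cos φ cos δ sin H₀ = 1.3495×-0.93544×0.08267 + 0.35347×0.99658×0.97561 = -0.104361 + 0.343669 = 0.239308.
Q̄ = (S₀/π) × [bracket] = (589/π) × 0.239308 = 44.867 W/m².
Ratio Q̄_A / Q̄_B = 185.71 / 44.867 = 4.139.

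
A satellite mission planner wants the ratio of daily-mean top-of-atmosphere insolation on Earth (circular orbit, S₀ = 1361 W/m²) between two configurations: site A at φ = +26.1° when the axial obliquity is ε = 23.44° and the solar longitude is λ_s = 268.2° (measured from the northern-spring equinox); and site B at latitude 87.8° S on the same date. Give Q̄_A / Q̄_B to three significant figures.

— Configuration A (φ=+26.1°):
Solar declination: sin δ = sin ε · sin λ_s = sin 23.44° × sin 268.2° = -0.39759, so δ = -23.428°.
cos H₀ = −tan(+26.1°) tan(-23.428°) = 0.2123, H₀ = 1.3569 rad.
Bracket: H₀ sin φ sin δ + cos φ cos δ sin H₀ = 1.3569×0.43994×-0.39759 + 0.89803×0.91756×0.97721 = -0.237343 + 0.805218 = 0.567875.
Q̄ = (S₀/π) × [bracket] = (1361/π) × 0.567875 = 246.01 W/m².
— Configuration B (φ=-87.8°):
cos H₀ = −tan(-87.8°) tan(-23.428°) = -11.2795 ≤ −1 ⇒ polar day, H₀ = π.
Bracket: H₀ sin φ sin δ + cos φ cos δ sin H₀ = 3.1416×-0.99926×-0.39759 + 0.03839×0.91756×0.00000 = 1.248144 + 0.000000 = 1.248144.
Q̄ = (S₀/π) × [bracket] = (1361/π) × 1.248144 = 540.72 W/m².
Ratio Q̄_A / Q̄_B = 246.01 / 540.72 = 0.4550.

Q̄_A / Q̄_B ≈ 0.455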